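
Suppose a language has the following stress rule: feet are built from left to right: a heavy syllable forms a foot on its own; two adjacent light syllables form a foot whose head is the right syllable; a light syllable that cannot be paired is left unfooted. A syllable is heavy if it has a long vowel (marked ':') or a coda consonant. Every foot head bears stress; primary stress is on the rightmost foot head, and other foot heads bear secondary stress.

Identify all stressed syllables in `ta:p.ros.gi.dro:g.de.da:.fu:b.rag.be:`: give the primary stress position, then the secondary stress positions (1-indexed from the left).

primary 9, secondary 1, 2, 4, 6, 7, 8

Weights: 1 ta:p H, 2 ros H, 3 gi L, 4 dro:g H, 5 de L, 6 da: H, 7 fu:b H, 8 rag H, 9 be: H.
Parse left to right (heavy = foot alone; LL = one foot; stranded L unfooted): (ˈta:p) (ˈros) gi (ˈdro:g) de (ˈda:) (ˈfu:b) (ˈrag) (ˈbe:).
Foot heads: 1, 2, 4, 6, 7, 8, 9.
Primary stress on the rightmost head = syllable 9.
Secondary stress on 1, 2, 4, 6, 7, 8: ˌta:p.ˌros.gi.ˌdro:g.de.ˌda:.ˌfu:b.ˌrag.ˈbe:.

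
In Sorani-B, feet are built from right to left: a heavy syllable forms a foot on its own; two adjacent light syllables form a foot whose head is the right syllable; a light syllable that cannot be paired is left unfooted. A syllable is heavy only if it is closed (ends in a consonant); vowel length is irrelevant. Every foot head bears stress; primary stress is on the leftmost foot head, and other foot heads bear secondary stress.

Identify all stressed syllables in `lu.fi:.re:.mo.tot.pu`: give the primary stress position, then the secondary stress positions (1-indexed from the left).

Weights: 1 lu L, 2 fi: L, 3 re: L, 4 mo L, 5 tot H, 6 pu L.
Parse right to left (heavy = foot alone; LL = one foot; stranded L unfooted): (lu.ˈfi:) (re:.ˈmo) (ˈtot) pu.
Foot heads: 2, 4, 5.
Primary stress on the leftmost head = syllable 2.
Secondary stress on 4, 5: lu.ˈfi:.re:.ˌmo.ˌtot.pu.

primary 2, secondary 4, 5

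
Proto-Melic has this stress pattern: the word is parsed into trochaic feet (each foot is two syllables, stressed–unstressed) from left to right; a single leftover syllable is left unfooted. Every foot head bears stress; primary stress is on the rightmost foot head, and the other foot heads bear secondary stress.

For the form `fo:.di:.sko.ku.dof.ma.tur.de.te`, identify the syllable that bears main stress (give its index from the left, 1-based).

7

Parse left to right into trochaic (ˈσσ) feet: (ˈfo:.di:) (ˈsko.ku) (ˈdof.ma) (ˈtur.de) te. Syllable 9 is left unfooted.
Foot heads (stressed positions): 1, 3, 5, 7.
End Rule Rightmost: primary stress on the rightmost head = syllable 7.
Primary stress: syllable 7 → fo:.di:.sko.ku.dof.ma.ˈtur.de.te.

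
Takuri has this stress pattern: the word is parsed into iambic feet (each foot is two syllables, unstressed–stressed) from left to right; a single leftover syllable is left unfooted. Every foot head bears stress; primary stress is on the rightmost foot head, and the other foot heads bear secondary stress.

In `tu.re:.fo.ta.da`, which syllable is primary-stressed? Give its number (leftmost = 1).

Parse left to right into iambic (σˈσ) feet: (tu.ˈre:) (fo.ˈta) da. Syllable 5 is left unfooted.
Foot heads (stressed positions): 2, 4.
End Rule Rightmost: primary stress on the rightmost head = syllable 4.
Primary stress: syllable 4 → tu.re:.fo.ˈta.da.

4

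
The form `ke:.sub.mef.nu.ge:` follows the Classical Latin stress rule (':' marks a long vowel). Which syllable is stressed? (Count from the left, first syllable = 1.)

Classical Latin: stress the penult if heavy (long vowel or closed), else the antepenult.
Weights: 3 mef H, 4 nu L, 5 ge: H.
The penult (syllable 4, nu) is light, so stress falls on the antepenult (syllable 3, mef).
Stress on syllable 3: ke:.sub.ˈmef.nu.ge:.

3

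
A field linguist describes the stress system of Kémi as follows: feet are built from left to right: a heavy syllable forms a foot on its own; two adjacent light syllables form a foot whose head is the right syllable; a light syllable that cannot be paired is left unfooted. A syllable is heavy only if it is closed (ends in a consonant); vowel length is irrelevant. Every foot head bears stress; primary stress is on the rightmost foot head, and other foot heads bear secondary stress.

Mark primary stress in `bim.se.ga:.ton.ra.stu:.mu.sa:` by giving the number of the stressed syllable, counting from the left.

Weights: 1 bim H, 2 se L, 3 ga: L, 4 ton H, 5 ra L, 6 stu: L, 7 mu L, 8 sa: L.
Parse left to right (heavy = foot alone; LL = one foot; stranded L unfooted): (ˈbim) (se.ˈga:) (ˈton) (ra.ˈstu:) (mu.ˈsa:).
Foot heads: 1, 3, 4, 6, 8.
Primary stress on the rightmost head = syllable 8.
Primary stress: syllable 8 → bim.se.ga:.ton.ra.stu:.mu.ˈsa:.

8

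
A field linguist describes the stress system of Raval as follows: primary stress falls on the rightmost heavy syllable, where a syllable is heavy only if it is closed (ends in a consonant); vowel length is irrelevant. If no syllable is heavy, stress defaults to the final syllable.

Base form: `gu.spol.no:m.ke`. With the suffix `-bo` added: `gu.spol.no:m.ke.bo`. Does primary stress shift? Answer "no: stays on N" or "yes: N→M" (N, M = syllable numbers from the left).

no: stays on 3

Base `gu.spol.no:m.ke` (4 syllables):
  Weights: 1 gu L, 2 spol H, 3 no:m H, 4 ke L.
  Heavy syllables in the domain: 2, 3. The rightmost is syllable 3 (no:m).
  → primary stress on syllable 3.
Suffixed `gu.spol.no:m.ke.bo` (5 syllables):
  Weights: 1 gu L, 2 spol H, 3 no:m H, 4 ke L, 5 bo L.
  Heavy syllables in the domain: 2, 3. The rightmost is syllable 3 (no:m).
  → primary stress on syllable 3.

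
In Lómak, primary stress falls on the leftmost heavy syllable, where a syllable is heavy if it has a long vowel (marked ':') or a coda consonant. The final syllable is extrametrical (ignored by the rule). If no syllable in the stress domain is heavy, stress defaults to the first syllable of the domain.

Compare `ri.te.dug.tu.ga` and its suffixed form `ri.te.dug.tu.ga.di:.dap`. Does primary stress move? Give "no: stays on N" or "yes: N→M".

Base `ri.te.dug.tu.ga` (5 syllables):
  The final syllable (5, ga) is extrametrical; the stress domain is syllables 1–4.
  Weights: 1 ri L, 2 te L, 3 dug H, 4 tu L.
  Heavy syllables in the domain: 3. The leftmost is syllable 3 (dug).
  → primary stress on syllable 3.
Suffixed `ri.te.dug.tu.ga.di:.dap` (7 syllables):
  The final syllable (7, dap) is extrametrical; the stress domain is syllables 1–6.
  Weights: 1 ri L, 2 te L, 3 dug H, 4 tu L, 5 ga L, 6 di: H.
  Heavy syllables in the domain: 3, 6. The leftmost is syllable 3 (dug).
  → primary stress on syllable 3.

no: stays on 3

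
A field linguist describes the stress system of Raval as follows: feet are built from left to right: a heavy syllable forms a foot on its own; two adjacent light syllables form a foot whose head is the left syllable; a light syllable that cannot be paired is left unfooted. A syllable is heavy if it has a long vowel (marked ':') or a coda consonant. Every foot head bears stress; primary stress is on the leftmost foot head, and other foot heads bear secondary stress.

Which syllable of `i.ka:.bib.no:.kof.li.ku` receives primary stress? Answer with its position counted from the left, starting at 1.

2

Weights: 1 i L, 2 ka: H, 3 bib H, 4 no: H, 5 kof H, 6 li L, 7 ku L.
Parse left to right (heavy = foot alone; LL = one foot; stranded L unfooted): i (ˈka:) (ˈbib) (ˈno:) (ˈkof) (ˈli.ku).
Foot heads: 2, 3, 4, 5, 6.
Primary stress on the leftmost head = syllable 2.
Primary stress: syllable 2 → i.ˈka:.bib.no:.kof.li.ku.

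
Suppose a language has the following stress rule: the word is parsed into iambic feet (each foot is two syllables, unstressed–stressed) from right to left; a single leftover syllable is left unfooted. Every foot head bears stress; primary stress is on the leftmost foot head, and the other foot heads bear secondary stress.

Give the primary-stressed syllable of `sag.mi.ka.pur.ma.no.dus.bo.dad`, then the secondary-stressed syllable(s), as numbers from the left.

primary 3, secondary 5, 7, 9

Parse right to left into iambic (σˈσ) feet: sag (mi.ˈka) (pur.ˈma) (no.ˈdus) (bo.ˈdad). Syllable 1 is left unfooted.
Foot heads (stressed positions): 3, 5, 7, 9.
End Rule Leftmost: primary stress on the leftmost head = syllable 3.
Secondary stress on 5, 7, 9: sag.mi.ˈka.pur.ˌma.no.ˌdus.bo.ˌdad.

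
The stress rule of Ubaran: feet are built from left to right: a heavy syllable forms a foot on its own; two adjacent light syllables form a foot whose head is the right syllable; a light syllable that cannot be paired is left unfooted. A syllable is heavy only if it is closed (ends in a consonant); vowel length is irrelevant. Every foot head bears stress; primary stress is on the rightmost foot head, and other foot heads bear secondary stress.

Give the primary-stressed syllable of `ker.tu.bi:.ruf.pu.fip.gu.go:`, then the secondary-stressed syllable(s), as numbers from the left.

primary 8, secondary 1, 3, 4, 6

Weights: 1 ker H, 2 tu L, 3 bi: L, 4 ruf H, 5 pu L, 6 fip H, 7 gu L, 8 go: L.
Parse left to right (heavy = foot alone; LL = one foot; stranded L unfooted): (ˈker) (tu.ˈbi:) (ˈruf) pu (ˈfip) (gu.ˈgo:).
Foot heads: 1, 3, 4, 6, 8.
Primary stress on the rightmost head = syllable 8.
Secondary stress on 1, 3, 4, 6: ˌker.tu.ˌbi:.ˌruf.pu.ˌfip.gu.ˈgo:.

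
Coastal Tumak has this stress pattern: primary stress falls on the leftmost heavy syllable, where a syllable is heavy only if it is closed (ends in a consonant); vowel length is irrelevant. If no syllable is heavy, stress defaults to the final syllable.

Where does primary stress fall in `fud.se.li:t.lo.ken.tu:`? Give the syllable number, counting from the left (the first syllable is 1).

Weights: 1 fud H, 2 se L, 3 li:t H, 4 lo L, 5 ken H, 6 tu: L.
Heavy syllables in the domain: 1, 3, 5. The leftmost is syllable 1 (fud).
Primary stress: syllable 1 → ˈfud.se.li:t.lo.ken.tu:.

1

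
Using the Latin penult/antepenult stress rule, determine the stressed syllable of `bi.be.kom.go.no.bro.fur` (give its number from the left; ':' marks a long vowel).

Classical Latin: stress the penult if heavy (long vowel or closed), else the antepenult.
Weights: 5 no L, 6 bro L, 7 fur H.
The penult (syllable 6, bro) is light, so stress falls on the antepenult (syllable 5, no).
Stress on syllable 5: bi.be.kom.go.ˈno.bro.fur.

5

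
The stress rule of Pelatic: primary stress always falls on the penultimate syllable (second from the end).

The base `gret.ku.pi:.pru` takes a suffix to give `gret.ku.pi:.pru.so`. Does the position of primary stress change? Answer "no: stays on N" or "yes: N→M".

yes: 3→4

Base `gret.ku.pi:.pru` (4 syllables):
  The word has 4 syllables; the penultimate syllable (second from the end) is syllable 3 (pi:).
  → primary stress on syllable 3.
Suffixed `gret.ku.pi:.pru.so` (5 syllables):
  The word has 5 syllables; the penultimate syllable (second from the end) is syllable 4 (pru).
  → primary stress on syllable 4.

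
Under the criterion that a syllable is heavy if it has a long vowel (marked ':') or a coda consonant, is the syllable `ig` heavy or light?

`ig`: short vowel, closed (coda /g/). Closed → heavy.

heavy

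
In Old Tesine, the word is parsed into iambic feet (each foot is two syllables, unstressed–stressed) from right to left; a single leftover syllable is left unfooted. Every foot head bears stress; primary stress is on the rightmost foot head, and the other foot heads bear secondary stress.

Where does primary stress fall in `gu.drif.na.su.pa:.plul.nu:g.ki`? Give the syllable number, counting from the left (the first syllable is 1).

8

Parse right to left into iambic (σˈσ) feet: (gu.ˈdrif) (na.ˈsu) (pa:.ˈplul) (nu:g.ˈki).
Foot heads (stressed positions): 2, 4, 6, 8.
End Rule Rightmost: primary stress on the rightmost head = syllable 8.
Primary stress: syllable 8 → gu.drif.na.su.pa:.plul.nu:g.ˈki.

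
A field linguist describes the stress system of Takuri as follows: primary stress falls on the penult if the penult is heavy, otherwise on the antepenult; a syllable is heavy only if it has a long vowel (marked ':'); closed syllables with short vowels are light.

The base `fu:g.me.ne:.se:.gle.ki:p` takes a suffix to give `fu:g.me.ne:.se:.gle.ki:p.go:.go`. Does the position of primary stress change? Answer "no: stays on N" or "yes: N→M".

Base `fu:g.me.ne:.se:.gle.ki:p` (6 syllables):
  Weights: 4 se: H, 5 gle L, 6 ki:p H.
  The penult (syllable 5, gle) is light, so stress falls on the antepenult (syllable 4, se:).
  → primary stress on syllable 4.
Suffixed `fu:g.me.ne:.se:.gle.ki:p.go:.go` (8 syllables):
  Weights: 6 ki:p H, 7 go: H, 8 go L.
  The penult (syllable 7, go:) is heavy, so it takes stress.
  → primary stress on syllable 7.

yes: 4→7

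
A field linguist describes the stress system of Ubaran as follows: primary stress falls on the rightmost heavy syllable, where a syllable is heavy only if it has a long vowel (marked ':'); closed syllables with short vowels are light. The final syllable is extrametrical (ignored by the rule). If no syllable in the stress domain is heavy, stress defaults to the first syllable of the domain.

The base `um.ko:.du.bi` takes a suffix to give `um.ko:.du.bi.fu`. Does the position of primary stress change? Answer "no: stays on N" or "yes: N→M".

Base `um.ko:.du.bi` (4 syllables):
  The final syllable (4, bi) is extrametrical; the stress domain is syllables 1–3.
  Weights: 1 um L, 2 ko: H, 3 du L.
  Heavy syllables in the domain: 2. The rightmost is syllable 2 (ko:).
  → primary stress on syllable 2.
Suffixed `um.ko:.du.bi.fu` (5 syllables):
  The final syllable (5, fu) is extrametrical; the stress domain is syllables 1–4.
  Weights: 1 um L, 2 ko: H, 3 du L, 4 bi L.
  Heavy syllables in the domain: 2. The rightmost is syllable 2 (ko:).
  → primary stress on syllable 2.

no: stays on 2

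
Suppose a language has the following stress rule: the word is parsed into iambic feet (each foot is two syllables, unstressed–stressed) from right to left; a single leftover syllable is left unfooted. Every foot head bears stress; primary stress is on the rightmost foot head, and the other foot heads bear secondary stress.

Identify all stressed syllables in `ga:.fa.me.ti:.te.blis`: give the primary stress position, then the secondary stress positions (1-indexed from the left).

Parse right to left into iambic (σˈσ) feet: (ga:.ˈfa) (me.ˈti:) (te.ˈblis).
Foot heads (stressed positions): 2, 4, 6.
End Rule Rightmost: primary stress on the rightmost head = syllable 6.
Secondary stress on 2, 4: ga:.ˌfa.me.ˌti:.te.ˈblis.

primary 6, secondary 2, 4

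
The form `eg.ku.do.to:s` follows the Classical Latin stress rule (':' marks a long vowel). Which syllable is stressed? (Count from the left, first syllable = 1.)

Classical Latin: stress the penult if heavy (long vowel or closed), else the antepenult.
Weights: 2 ku L, 3 do L, 4 to:s H.
The penult (syllable 3, do) is light, so stress falls on the antepenult (syllable 2, ku).
Stress on syllable 2: eg.ˈku.do.to:s.

2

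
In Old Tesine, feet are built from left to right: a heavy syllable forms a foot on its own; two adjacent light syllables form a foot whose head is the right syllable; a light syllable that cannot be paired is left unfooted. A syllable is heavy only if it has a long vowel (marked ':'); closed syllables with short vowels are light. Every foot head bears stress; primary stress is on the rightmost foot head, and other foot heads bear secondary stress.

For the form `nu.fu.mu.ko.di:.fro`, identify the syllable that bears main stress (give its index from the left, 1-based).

5

Weights: 1 nu L, 2 fu L, 3 mu L, 4 ko L, 5 di: H, 6 fro L.
Parse left to right (heavy = foot alone; LL = one foot; stranded L unfooted): (nu.ˈfu) (mu.ˈko) (ˈdi:) fro.
Foot heads: 2, 4, 5.
Primary stress on the rightmost head = syllable 5.
Primary stress: syllable 5 → nu.fu.mu.ko.ˈdi:.fro.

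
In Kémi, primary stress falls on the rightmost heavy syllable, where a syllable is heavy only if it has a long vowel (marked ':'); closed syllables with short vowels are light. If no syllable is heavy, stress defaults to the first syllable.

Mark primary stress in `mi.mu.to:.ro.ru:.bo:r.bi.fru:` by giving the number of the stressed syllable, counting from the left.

8

Weights: 1 mi L, 2 mu L, 3 to: H, 4 ro L, 5 ru: H, 6 bo:r H, 7 bi L, 8 fru: H.
Heavy syllables in the domain: 3, 5, 6, 8. The rightmost is syllable 8 (fru:).
Primary stress: syllable 8 → mi.mu.to:.ro.ru:.bo:r.bi.ˈfru:.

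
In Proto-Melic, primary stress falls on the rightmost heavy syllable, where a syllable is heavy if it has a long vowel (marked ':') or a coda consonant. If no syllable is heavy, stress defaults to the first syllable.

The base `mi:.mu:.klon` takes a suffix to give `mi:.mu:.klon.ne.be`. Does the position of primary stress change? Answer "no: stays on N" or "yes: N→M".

Base `mi:.mu:.klon` (3 syllables):
  Weights: 1 mi: H, 2 mu: H, 3 klon H.
  Heavy syllables in the domain: 1, 2, 3. The rightmost is syllable 3 (klon).
  → primary stress on syllable 3.
Suffixed `mi:.mu:.klon.ne.be` (5 syllables):
  Weights: 1 mi: H, 2 mu: H, 3 klon H, 4 ne L, 5 be L.
  Heavy syllables in the domain: 1, 2, 3. The rightmost is syllable 3 (klon).
  → primary stress on syllable 3.

no: stays on 3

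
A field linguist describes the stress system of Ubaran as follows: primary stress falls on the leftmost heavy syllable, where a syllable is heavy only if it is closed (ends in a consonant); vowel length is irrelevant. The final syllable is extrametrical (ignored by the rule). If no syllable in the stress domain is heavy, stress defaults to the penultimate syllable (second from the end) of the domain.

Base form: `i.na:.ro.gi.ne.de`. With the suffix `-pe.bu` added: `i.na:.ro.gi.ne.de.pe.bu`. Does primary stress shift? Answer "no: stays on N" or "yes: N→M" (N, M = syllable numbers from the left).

Base `i.na:.ro.gi.ne.de` (6 syllables):
  The final syllable (6, de) is extrametrical; the stress domain is syllables 1–5.
  Weights: 1 i L, 2 na: L, 3 ro L, 4 gi L, 5 ne L.
  No heavy syllable in the domain; default to the penultimate syllable (second from the end) of the domain = syllable 4.
  → primary stress on syllable 4.
Suffixed `i.na:.ro.gi.ne.de.pe.bu` (8 syllables):
  The final syllable (8, bu) is extrametrical; the stress domain is syllables 1–7.
  Weights: 1 i L, 2 na: L, 3 ro L, 4 gi L, 5 ne L, 6 de L, 7 pe L.
  No heavy syllable in the domain; default to the penultimate syllable (second from the end) of the domain = syllable 6.
  → primary stress on syllable 6.

yes: 4→6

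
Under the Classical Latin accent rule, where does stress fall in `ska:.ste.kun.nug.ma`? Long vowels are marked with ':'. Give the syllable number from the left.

Classical Latin: stress the penult if heavy (long vowel or closed), else the antepenult.
Weights: 3 kun H, 4 nug H, 5 ma L.
The penult (syllable 4, nug) is heavy, so it takes stress.
Stress on syllable 4: ska:.ste.kun.ˈnug.ma.

4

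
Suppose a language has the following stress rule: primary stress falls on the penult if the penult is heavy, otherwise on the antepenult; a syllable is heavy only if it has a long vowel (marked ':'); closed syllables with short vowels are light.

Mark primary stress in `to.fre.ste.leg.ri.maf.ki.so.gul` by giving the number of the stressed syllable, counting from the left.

7

Weights: 7 ki L, 8 so L, 9 gul L.
The penult (syllable 8, so) is light, so stress falls on the antepenult (syllable 7, ki).
Primary stress: syllable 7 → to.fre.ste.leg.ri.maf.ˈki.so.gul.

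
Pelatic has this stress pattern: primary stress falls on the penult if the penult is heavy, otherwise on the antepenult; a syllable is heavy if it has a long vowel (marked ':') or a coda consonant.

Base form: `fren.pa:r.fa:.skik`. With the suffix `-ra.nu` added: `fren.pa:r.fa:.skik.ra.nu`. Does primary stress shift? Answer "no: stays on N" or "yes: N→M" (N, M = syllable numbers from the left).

yes: 3→4

Base `fren.pa:r.fa:.skik` (4 syllables):
  Weights: 2 pa:r H, 3 fa: H, 4 skik H.
  The penult (syllable 3, fa:) is heavy, so it takes stress.
  → primary stress on syllable 3.
Suffixed `fren.pa:r.fa:.skik.ra.nu` (6 syllables):
  Weights: 4 skik H, 5 ra L, 6 nu L.
  The penult (syllable 5, ra) is light, so stress falls on the antepenult (syllable 4, skik).
  → primary stress on syllable 4.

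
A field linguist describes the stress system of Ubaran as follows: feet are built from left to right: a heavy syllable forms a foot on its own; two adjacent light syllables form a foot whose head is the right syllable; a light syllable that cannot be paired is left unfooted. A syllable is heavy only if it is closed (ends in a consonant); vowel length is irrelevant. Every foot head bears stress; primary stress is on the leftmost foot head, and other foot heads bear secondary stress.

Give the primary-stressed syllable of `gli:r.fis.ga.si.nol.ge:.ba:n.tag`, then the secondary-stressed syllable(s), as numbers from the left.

Weights: 1 gli:r H, 2 fis H, 3 ga L, 4 si L, 5 nol H, 6 ge: L, 7 ba:n H, 8 tag H.
Parse left to right (heavy = foot alone; LL = one foot; stranded L unfooted): (ˈgli:r) (ˈfis) (ga.ˈsi) (ˈnol) ge: (ˈba:n) (ˈtag).
Foot heads: 1, 2, 4, 5, 7, 8.
Primary stress on the leftmost head = syllable 1.
Secondary stress on 2, 4, 5, 7, 8: ˈgli:r.ˌfis.ga.ˌsi.ˌnol.ge:.ˌba:n.ˌtag.

primary 1, secondary 2, 4, 5, 7, 8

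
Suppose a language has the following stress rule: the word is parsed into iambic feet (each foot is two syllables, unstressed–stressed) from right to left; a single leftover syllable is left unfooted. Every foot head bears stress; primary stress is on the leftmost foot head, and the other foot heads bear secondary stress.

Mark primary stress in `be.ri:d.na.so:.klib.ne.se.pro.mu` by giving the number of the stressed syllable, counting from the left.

3

Parse right to left into iambic (σˈσ) feet: be (ri:d.ˈna) (so:.ˈklib) (ne.ˈse) (pro.ˈmu). Syllable 1 is left unfooted.
Foot heads (stressed positions): 3, 5, 7, 9.
End Rule Leftmost: primary stress on the leftmost head = syllable 3.
Primary stress: syllable 3 → be.ri:d.ˈna.so:.klib.ne.se.pro.mu.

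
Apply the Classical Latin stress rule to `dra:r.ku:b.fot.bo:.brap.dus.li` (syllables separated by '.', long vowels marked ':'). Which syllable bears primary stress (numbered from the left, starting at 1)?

6

Classical Latin: stress the penult if heavy (long vowel or closed), else the antepenult.
Weights: 5 brap H, 6 dus H, 7 li L.
The penult (syllable 6, dus) is heavy, so it takes stress.
Stress on syllable 6: dra:r.ku:b.fot.bo:.brap.ˈdus.li.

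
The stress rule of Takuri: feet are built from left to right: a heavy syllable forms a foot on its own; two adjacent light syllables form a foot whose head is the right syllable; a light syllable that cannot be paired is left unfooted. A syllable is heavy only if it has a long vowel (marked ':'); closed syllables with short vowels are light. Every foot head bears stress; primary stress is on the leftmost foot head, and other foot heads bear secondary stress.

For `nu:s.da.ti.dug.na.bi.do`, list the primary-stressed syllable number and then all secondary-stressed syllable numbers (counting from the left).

Weights: 1 nu:s H, 2 da L, 3 ti L, 4 dug L, 5 na L, 6 bi L, 7 do L.
Parse left to right (heavy = foot alone; LL = one foot; stranded L unfooted): (ˈnu:s) (da.ˈti) (dug.ˈna) (bi.ˈdo).
Foot heads: 1, 3, 5, 7.
Primary stress on the leftmost head = syllable 1.
Secondary stress on 3, 5, 7: ˈnu:s.da.ˌti.dug.ˌna.bi.ˌdo.

primary 1, secondary 3, 5, 7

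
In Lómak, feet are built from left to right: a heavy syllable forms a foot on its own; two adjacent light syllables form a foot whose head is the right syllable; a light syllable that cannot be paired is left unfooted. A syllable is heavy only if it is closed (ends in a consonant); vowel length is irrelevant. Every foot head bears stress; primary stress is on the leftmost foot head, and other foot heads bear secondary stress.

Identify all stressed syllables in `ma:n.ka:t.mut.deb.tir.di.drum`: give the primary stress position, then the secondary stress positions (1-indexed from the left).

primary 1, secondary 2, 3, 4, 5, 7

Weights: 1 ma:n H, 2 ka:t H, 3 mut H, 4 deb H, 5 tir H, 6 di L, 7 drum H.
Parse left to right (heavy = foot alone; LL = one foot; stranded L unfooted): (ˈma:n) (ˈka:t) (ˈmut) (ˈdeb) (ˈtir) di (ˈdrum).
Foot heads: 1, 2, 3, 4, 5, 7.
Primary stress on the leftmost head = syllable 1.
Secondary stress on 2, 3, 4, 5, 7: ˈma:n.ˌka:t.ˌmut.ˌdeb.ˌtir.di.ˌdrum.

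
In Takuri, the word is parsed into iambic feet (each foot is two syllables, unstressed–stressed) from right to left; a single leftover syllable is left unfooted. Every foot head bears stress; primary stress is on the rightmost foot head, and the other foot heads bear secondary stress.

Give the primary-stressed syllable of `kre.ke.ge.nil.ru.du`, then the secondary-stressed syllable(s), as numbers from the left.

primary 6, secondary 2, 4

Parse right to left into iambic (σˈσ) feet: (kre.ˈke) (ge.ˈnil) (ru.ˈdu).
Foot heads (stressed positions): 2, 4, 6.
End Rule Rightmost: primary stress on the rightmost head = syllable 6.
Secondary stress on 2, 4: kre.ˌke.ge.ˌnil.ru.ˈdu.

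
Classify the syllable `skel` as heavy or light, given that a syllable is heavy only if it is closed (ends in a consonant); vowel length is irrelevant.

heavy

`skel`: short vowel, closed (coda /l/). Closed (coda /l/) → heavy.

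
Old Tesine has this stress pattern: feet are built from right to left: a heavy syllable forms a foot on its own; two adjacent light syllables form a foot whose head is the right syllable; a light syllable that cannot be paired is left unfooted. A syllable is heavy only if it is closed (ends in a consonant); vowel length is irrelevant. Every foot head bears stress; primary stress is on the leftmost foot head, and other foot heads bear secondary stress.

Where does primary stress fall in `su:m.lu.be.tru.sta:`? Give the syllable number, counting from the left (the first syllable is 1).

Weights: 1 su:m H, 2 lu L, 3 be L, 4 tru L, 5 sta: L.
Parse right to left (heavy = foot alone; LL = one foot; stranded L unfooted): (ˈsu:m) (lu.ˈbe) (tru.ˈsta:).
Foot heads: 1, 3, 5.
Primary stress on the leftmost head = syllable 1.
Primary stress: syllable 1 → ˈsu:m.lu.be.tru.sta:.

1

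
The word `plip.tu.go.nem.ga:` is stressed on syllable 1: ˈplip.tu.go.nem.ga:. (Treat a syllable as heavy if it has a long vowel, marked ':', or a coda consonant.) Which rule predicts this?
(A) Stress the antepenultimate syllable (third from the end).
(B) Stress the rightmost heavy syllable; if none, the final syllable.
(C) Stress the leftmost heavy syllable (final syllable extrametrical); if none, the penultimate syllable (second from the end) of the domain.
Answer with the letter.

Rule A → syllable 3 (observed: 1).
Rule B → syllable 5 (observed: 1).
Rule C → syllable 1 ✓.

C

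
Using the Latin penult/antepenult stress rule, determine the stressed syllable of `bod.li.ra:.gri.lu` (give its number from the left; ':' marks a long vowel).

Classical Latin: stress the penult if heavy (long vowel or closed), else the antepenult.
Weights: 3 ra: H, 4 gri L, 5 lu L.
The penult (syllable 4, gri) is light, so stress falls on the antepenult (syllable 3, ra:).
Stress on syllable 3: bod.li.ˈra:.gri.lu.

3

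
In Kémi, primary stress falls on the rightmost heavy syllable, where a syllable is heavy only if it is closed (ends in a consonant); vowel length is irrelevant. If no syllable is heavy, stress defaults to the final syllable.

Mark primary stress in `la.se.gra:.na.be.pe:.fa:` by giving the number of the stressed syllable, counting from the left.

7

Weights: 1 la L, 2 se L, 3 gra: L, 4 na L, 5 be L, 6 pe: L, 7 fa: L.
No heavy syllable in the domain; default to the final syllable = syllable 7.
Primary stress: syllable 7 → la.se.gra:.na.be.pe:.ˈfa:.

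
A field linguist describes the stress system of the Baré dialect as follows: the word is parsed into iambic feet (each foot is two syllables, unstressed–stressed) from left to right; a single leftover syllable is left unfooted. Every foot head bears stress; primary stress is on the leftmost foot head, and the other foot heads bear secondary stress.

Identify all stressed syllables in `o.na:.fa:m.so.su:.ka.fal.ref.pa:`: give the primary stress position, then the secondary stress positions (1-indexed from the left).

primary 2, secondary 4, 6, 8

Parse left to right into iambic (σˈσ) feet: (o.ˈna:) (fa:m.ˈso) (su:.ˈka) (fal.ˈref) pa:. Syllable 9 is left unfooted.
Foot heads (stressed positions): 2, 4, 6, 8.
End Rule Leftmost: primary stress on the leftmost head = syllable 2.
Secondary stress on 4, 6, 8: o.ˈna:.fa:m.ˌso.su:.ˌka.fal.ˌref.pa:.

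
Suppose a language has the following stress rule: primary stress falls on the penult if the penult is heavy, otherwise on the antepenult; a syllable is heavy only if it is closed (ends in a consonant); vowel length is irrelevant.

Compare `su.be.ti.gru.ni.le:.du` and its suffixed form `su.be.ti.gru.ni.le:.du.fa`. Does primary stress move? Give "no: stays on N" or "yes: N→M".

Base `su.be.ti.gru.ni.le:.du` (7 syllables):
  Weights: 5 ni L, 6 le: L, 7 du L.
  The penult (syllable 6, le:) is light, so stress falls on the antepenult (syllable 5, ni).
  → primary stress on syllable 5.
Suffixed `su.be.ti.gru.ni.le:.du.fa` (8 syllables):
  Weights: 6 le: L, 7 du L, 8 fa L.
  The penult (syllable 7, du) is light, so stress falls on the antepenult (syllable 6, le:).
  → primary stress on syllable 6.

yes: 5→6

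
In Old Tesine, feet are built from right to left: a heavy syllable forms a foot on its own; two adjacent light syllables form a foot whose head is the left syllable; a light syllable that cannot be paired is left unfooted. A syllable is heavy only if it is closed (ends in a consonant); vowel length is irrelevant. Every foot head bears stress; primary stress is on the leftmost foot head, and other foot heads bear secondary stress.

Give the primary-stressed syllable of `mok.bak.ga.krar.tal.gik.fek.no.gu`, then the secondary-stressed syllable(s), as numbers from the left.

primary 1, secondary 2, 4, 5, 6, 7, 8

Weights: 1 mok H, 2 bak H, 3 ga L, 4 krar H, 5 tal H, 6 gik H, 7 fek H, 8 no L, 9 gu L.
Parse right to left (heavy = foot alone; LL = one foot; stranded L unfooted): (ˈmok) (ˈbak) ga (ˈkrar) (ˈtal) (ˈgik) (ˈfek) (ˈno.gu).
Foot heads: 1, 2, 4, 5, 6, 7, 8.
Primary stress on the leftmost head = syllable 1.
Secondary stress on 2, 4, 5, 6, 7, 8: ˈmok.ˌbak.ga.ˌkrar.ˌtal.ˌgik.ˌfek.ˌno.gu.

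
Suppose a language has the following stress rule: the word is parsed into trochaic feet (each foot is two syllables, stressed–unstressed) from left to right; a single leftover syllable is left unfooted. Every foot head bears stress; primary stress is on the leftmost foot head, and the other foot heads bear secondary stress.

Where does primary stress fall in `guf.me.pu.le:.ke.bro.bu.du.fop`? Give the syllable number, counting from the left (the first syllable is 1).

Parse left to right into trochaic (ˈσσ) feet: (ˈguf.me) (ˈpu.le:) (ˈke.bro) (ˈbu.du) fop. Syllable 9 is left unfooted.
Foot heads (stressed positions): 1, 3, 5, 7.
End Rule Leftmost: primary stress on the leftmost head = syllable 1.
Primary stress: syllable 1 → ˈguf.me.pu.le:.ke.bro.bu.du.fop.

1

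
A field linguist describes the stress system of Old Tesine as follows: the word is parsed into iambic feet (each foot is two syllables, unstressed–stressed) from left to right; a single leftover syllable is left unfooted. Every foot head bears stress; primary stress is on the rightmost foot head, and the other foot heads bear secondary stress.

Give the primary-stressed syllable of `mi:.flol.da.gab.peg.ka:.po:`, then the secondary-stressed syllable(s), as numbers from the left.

Parse left to right into iambic (σˈσ) feet: (mi:.ˈflol) (da.ˈgab) (peg.ˈka:) po:. Syllable 7 is left unfooted.
Foot heads (stressed positions): 2, 4, 6.
End Rule Rightmost: primary stress on the rightmost head = syllable 6.
Secondary stress on 2, 4: mi:.ˌflol.da.ˌgab.peg.ˈka:.po:.

primary 6, secondary 2, 4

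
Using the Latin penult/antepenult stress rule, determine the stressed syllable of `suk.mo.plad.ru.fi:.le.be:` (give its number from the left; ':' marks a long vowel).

5

Classical Latin: stress the penult if heavy (long vowel or closed), else the antepenult.
Weights: 5 fi: H, 6 le L, 7 be: H.
The penult (syllable 6, le) is light, so stress falls on the antepenult (syllable 5, fi:).
Stress on syllable 5: suk.mo.plad.ru.ˈfi:.le.be:.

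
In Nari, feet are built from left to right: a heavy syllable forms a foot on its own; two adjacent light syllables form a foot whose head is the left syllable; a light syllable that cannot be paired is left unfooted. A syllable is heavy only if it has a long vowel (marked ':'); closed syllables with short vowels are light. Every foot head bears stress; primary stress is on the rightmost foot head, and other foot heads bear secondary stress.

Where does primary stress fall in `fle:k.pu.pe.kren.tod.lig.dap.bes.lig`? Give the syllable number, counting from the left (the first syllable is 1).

Weights: 1 fle:k H, 2 pu L, 3 pe L, 4 kren L, 5 tod L, 6 lig L, 7 dap L, 8 bes L, 9 lig L.
Parse left to right (heavy = foot alone; LL = one foot; stranded L unfooted): (ˈfle:k) (ˈpu.pe) (ˈkren.tod) (ˈlig.dap) (ˈbes.lig).
Foot heads: 1, 2, 4, 6, 8.
Primary stress on the rightmost head = syllable 8.
Primary stress: syllable 8 → fle:k.pu.pe.kren.tod.lig.dap.ˈbes.lig.

8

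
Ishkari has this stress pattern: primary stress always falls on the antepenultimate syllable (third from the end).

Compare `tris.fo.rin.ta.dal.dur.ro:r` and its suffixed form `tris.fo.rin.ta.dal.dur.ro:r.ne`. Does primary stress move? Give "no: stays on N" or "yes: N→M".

Base `tris.fo.rin.ta.dal.dur.ro:r` (7 syllables):
  The word has 7 syllables; the antepenultimate syllable (third from the end) is syllable 5 (dal).
  → primary stress on syllable 5.
Suffixed `tris.fo.rin.ta.dal.dur.ro:r.ne` (8 syllables):
  The word has 8 syllables; the antepenultimate syllable (third from the end) is syllable 6 (dur).
  → primary stress on syllable 6.

yes: 5→6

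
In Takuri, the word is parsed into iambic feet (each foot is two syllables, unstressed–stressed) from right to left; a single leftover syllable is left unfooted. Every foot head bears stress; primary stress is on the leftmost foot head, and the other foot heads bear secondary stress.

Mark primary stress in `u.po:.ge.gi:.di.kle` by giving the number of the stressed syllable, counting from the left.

2

Parse right to left into iambic (σˈσ) feet: (u.ˈpo:) (ge.ˈgi:) (di.ˈkle).
Foot heads (stressed positions): 2, 4, 6.
End Rule Leftmost: primary stress on the leftmost head = syllable 2.
Primary stress: syllable 2 → u.ˈpo:.ge.gi:.di.kle.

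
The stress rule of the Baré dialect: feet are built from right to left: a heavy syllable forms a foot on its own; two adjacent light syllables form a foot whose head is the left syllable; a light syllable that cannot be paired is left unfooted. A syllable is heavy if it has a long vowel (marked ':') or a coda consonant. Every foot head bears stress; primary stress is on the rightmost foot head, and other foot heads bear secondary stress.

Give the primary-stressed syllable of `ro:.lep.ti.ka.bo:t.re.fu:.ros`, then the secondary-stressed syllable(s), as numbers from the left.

primary 8, secondary 1, 2, 3, 5, 7

Weights: 1 ro: H, 2 lep H, 3 ti L, 4 ka L, 5 bo:t H, 6 re L, 7 fu: H, 8 ros H.
Parse right to left (heavy = foot alone; LL = one foot; stranded L unfooted): (ˈro:) (ˈlep) (ˈti.ka) (ˈbo:t) re (ˈfu:) (ˈros).
Foot heads: 1, 2, 3, 5, 7, 8.
Primary stress on the rightmost head = syllable 8.
Secondary stress on 1, 2, 3, 5, 7: ˌro:.ˌlep.ˌti.ka.ˌbo:t.re.ˌfu:.ˈros.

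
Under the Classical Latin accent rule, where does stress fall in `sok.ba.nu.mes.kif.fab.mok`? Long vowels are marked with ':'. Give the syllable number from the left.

Classical Latin: stress the penult if heavy (long vowel or closed), else the antepenult.
Weights: 5 kif H, 6 fab H, 7 mok H.
The penult (syllable 6, fab) is heavy, so it takes stress.
Stress on syllable 6: sok.ba.nu.mes.kif.ˈfab.mok.

6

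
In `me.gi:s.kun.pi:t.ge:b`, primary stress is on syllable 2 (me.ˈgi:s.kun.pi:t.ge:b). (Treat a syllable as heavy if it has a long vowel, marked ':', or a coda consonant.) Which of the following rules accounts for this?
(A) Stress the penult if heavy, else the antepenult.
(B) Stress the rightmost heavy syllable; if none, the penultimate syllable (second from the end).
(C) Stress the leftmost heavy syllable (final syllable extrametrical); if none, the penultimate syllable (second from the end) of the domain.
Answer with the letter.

C

Rule A → syllable 4 (observed: 2).
Rule B → syllable 5 (observed: 2).
Rule C → syllable 2 ✓.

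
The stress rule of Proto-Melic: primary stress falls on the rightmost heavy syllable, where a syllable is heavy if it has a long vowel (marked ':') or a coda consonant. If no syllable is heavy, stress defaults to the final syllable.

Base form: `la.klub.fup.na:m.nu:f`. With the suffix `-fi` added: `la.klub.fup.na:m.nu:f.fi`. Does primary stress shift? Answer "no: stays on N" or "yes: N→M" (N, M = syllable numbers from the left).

no: stays on 5

Base `la.klub.fup.na:m.nu:f` (5 syllables):
  Weights: 1 la L, 2 klub H, 3 fup H, 4 na:m H, 5 nu:f H.
  Heavy syllables in the domain: 2, 3, 4, 5. The rightmost is syllable 5 (nu:f).
  → primary stress on syllable 5.
Suffixed `la.klub.fup.na:m.nu:f.fi` (6 syllables):
  Weights: 1 la L, 2 klub H, 3 fup H, 4 na:m H, 5 nu:f H, 6 fi L.
  Heavy syllables in the domain: 2, 3, 4, 5. The rightmost is syllable 5 (nu:f).
  → primary stress on syllable 5.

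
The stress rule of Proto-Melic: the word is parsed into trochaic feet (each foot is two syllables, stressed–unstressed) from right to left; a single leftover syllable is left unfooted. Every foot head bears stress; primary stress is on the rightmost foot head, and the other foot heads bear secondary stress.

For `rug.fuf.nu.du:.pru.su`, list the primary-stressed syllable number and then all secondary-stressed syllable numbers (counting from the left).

primary 5, secondary 1, 3

Parse right to left into trochaic (ˈσσ) feet: (ˈrug.fuf) (ˈnu.du:) (ˈpru.su).
Foot heads (stressed positions): 1, 3, 5.
End Rule Rightmost: primary stress on the rightmost head = syllable 5.
Secondary stress on 1, 3: ˌrug.fuf.ˌnu.du:.ˈpru.su.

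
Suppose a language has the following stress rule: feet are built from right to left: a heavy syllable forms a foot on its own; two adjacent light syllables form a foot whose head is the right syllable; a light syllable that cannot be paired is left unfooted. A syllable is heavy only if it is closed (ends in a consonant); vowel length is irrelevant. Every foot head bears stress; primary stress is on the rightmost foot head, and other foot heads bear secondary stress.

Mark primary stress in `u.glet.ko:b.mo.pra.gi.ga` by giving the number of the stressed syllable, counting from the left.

7

Weights: 1 u L, 2 glet H, 3 ko:b H, 4 mo L, 5 pra L, 6 gi L, 7 ga L.
Parse right to left (heavy = foot alone; LL = one foot; stranded L unfooted): u (ˈglet) (ˈko:b) (mo.ˈpra) (gi.ˈga).
Foot heads: 2, 3, 5, 7.
Primary stress on the rightmost head = syllable 7.
Primary stress: syllable 7 → u.glet.ko:b.mo.pra.gi.ˈga.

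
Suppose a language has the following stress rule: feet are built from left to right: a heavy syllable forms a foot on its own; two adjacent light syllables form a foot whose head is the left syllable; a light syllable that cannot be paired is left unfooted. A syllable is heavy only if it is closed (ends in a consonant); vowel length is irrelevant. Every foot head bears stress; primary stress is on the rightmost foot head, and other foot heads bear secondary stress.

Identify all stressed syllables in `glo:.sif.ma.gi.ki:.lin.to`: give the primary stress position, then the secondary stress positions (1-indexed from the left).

Weights: 1 glo: L, 2 sif H, 3 ma L, 4 gi L, 5 ki: L, 6 lin H, 7 to L.
Parse left to right (heavy = foot alone; LL = one foot; stranded L unfooted): glo: (ˈsif) (ˈma.gi) ki: (ˈlin) to.
Foot heads: 2, 3, 6.
Primary stress on the rightmost head = syllable 6.
Secondary stress on 2, 3: glo:.ˌsif.ˌma.gi.ki:.ˈlin.to.

primary 6, secondary 2, 3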